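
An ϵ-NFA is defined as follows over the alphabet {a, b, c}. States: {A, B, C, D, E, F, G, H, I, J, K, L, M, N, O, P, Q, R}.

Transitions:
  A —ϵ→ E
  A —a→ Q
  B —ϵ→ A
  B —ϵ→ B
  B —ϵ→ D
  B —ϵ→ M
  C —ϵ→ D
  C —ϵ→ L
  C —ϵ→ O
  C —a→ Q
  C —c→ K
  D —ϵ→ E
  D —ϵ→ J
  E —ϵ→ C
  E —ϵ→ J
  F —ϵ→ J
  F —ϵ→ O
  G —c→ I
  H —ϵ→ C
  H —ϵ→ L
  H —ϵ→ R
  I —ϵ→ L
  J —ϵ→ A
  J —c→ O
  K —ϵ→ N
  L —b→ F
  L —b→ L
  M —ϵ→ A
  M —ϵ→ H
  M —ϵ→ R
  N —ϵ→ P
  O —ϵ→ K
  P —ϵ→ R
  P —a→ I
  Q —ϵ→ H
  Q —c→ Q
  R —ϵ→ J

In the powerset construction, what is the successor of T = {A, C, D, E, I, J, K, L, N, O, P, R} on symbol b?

{A, C, D, E, F, J, K, L, N, O, P, R}

L on b → {F, L}.
No b-transition from A, C, D, E, I, J, K, N, O, P, R.
Union after reading b: {F, L}.
Now take the ϵ-closure:
From F via ϵ: add J, O.
From J via ϵ: add A.
From O via ϵ: add K.
From A via ϵ: add E.
From K via ϵ: add N.
From E via ϵ: add C.
From N via ϵ: add P.
From C via ϵ: add D.
From P via ϵ: add R.
No new states can be added; the closed set is {A, C, D, E, F, J, K, L, N, O, P, R}.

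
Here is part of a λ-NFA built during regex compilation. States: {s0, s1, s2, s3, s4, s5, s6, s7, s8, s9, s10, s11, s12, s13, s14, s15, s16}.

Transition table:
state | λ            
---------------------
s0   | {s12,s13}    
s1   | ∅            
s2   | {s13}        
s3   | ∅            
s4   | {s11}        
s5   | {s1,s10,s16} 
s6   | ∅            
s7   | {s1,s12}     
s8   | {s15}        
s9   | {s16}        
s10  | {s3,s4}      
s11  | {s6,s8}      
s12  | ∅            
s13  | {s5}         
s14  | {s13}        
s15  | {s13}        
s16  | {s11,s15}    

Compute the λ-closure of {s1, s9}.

Start with {s1, s9}.
From s9 via λ: add s16.
From s16 via λ: add s11, s15.
From s11 via λ: add s6, s8.
From s15 via λ: add s13.
From s13 via λ: add s5.
From s5 via λ: add s10.
From s10 via λ: add s3, s4.
No new states can be added; the closed set is {s1, s3, s4, s5, s6, s8, s9, s10, s11, s13, s15, s16}.

{s1, s3, s4, s5, s6, s8, s9, s10, s11, s13, s15, s16}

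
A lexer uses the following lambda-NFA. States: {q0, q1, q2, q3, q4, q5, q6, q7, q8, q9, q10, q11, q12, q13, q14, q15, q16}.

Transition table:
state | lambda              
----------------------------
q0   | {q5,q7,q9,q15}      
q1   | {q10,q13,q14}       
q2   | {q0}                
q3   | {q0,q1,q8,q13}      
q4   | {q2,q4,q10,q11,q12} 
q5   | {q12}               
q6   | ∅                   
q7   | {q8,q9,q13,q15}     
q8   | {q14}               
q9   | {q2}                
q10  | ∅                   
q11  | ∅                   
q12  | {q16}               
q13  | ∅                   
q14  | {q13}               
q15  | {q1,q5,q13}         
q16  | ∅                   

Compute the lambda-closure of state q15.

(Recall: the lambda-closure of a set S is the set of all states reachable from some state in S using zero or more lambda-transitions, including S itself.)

{q1, q5, q10, q12, q13, q14, q15, q16}

Start with {q15}.
From q15 via lambda: add q1, q5, q13.
From q1 via lambda: add q10, q14.
From q5 via lambda: add q12.
From q12 via lambda: add q16.
No new states can be added; the closed set is {q1, q5, q10, q12, q13, q14, q15, q16}.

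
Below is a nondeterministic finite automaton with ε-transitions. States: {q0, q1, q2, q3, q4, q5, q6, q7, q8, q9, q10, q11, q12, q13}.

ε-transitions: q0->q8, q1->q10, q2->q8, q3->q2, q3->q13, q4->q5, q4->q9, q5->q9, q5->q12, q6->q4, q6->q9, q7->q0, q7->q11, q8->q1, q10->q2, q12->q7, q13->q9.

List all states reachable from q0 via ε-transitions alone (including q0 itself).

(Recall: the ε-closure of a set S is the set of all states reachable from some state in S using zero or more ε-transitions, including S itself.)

{q0, q1, q2, q8, q10}

Start with {q0}.
From q0 via ε: add q8.
From q8 via ε: add q1.
From q1 via ε: add q10.
From q10 via ε: add q2.
No new states can be added; the closed set is {q0, q1, q2, q8, q10}.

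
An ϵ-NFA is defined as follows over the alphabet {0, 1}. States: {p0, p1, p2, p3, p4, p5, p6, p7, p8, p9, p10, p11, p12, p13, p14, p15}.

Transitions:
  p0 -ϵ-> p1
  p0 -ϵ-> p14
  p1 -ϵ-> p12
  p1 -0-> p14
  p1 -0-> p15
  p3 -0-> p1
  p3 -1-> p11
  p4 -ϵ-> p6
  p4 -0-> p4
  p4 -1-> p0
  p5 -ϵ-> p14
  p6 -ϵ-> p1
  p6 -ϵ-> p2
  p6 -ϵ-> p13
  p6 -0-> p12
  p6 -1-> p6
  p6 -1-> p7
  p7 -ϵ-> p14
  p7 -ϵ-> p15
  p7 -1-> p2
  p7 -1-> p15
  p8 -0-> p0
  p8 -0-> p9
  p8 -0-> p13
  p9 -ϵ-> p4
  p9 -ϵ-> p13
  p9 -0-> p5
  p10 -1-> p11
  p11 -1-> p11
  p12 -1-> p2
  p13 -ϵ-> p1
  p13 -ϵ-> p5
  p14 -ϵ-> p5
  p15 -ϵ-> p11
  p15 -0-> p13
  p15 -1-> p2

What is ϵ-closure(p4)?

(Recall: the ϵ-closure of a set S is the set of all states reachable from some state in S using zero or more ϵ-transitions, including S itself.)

{p1, p2, p4, p5, p6, p12, p13, p14}

Start with {p4}.
From p4 via ϵ: add p6.
From p6 via ϵ: add p1, p2, p13.
From p1 via ϵ: add p12.
From p13 via ϵ: add p5.
From p5 via ϵ: add p14.
No new states can be added; the closed set is {p1, p2, p4, p5, p6, p12, p13, p14}.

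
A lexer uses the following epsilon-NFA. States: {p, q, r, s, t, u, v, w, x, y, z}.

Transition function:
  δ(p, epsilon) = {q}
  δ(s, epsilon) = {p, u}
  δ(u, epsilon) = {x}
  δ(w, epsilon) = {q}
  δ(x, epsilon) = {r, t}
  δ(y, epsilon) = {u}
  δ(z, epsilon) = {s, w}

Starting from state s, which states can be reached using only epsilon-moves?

Start with {s}.
From s via epsilon: add p, u.
From p via epsilon: add q.
From u via epsilon: add x.
From x via epsilon: add r, t.
No new states can be added; the closed set is {p, q, r, s, t, u, x}.

{p, q, r, s, t, u, x}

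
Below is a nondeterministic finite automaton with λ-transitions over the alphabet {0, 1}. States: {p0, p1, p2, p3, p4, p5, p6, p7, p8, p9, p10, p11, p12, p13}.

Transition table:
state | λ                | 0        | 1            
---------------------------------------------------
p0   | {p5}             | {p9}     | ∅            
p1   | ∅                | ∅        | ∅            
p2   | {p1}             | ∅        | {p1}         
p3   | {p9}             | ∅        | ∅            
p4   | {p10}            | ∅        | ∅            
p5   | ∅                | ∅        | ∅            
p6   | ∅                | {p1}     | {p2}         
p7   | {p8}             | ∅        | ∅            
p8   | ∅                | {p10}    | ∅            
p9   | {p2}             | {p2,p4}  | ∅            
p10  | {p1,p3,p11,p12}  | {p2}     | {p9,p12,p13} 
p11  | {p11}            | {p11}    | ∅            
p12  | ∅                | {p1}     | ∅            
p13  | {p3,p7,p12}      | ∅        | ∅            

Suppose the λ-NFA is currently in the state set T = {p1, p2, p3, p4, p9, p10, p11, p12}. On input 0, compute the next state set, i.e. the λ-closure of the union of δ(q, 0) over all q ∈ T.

{p1, p2, p3, p4, p9, p10, p11, p12}

p9 on 0 → {p2, p4}.
p10 on 0 → {p2}.
p11 on 0 → {p11}.
p12 on 0 → {p1}.
No 0-transition from p1, p2, p3, p4.
Union after reading 0: {p1, p2, p4, p11}.
Now take the λ-closure:
From p4 via λ: add p10.
From p10 via λ: add p3, p12.
From p3 via λ: add p9.
No new states can be added; the closed set is {p1, p2, p3, p4, p9, p10, p11, p12}.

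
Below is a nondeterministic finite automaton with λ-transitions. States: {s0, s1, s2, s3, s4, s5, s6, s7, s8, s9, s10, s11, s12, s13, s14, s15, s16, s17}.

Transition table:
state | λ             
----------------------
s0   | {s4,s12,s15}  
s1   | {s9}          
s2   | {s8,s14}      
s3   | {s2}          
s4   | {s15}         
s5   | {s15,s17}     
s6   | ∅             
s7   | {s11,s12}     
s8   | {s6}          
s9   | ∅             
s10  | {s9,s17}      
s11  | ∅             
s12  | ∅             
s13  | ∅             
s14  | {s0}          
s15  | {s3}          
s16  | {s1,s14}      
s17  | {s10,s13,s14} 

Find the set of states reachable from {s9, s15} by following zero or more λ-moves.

{s0, s2, s3, s4, s6, s8, s9, s12, s14, s15}

Start with {s9, s15}.
From s15 via λ: add s3.
From s3 via λ: add s2.
From s2 via λ: add s8, s14.
From s8 via λ: add s6.
From s14 via λ: add s0.
From s0 via λ: add s4, s12.
No new states can be added; the closed set is {s0, s2, s3, s4, s6, s8, s9, s12, s14, s15}.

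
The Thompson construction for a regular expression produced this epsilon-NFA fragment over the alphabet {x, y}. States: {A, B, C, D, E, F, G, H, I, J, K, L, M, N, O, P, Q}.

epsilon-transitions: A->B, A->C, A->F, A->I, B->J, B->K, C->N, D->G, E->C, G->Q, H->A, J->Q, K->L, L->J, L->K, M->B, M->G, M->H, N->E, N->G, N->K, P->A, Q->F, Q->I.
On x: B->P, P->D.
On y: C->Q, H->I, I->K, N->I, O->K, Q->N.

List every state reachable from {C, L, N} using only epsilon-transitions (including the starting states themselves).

{C, E, F, G, I, J, K, L, N, Q}

Start with {C, L, N}.
From L via epsilon: add J, K.
From N via epsilon: add E, G.
From G via epsilon: add Q.
From Q via epsilon: add F, I.
No new states can be added; the closed set is {C, E, F, G, I, J, K, L, N, Q}.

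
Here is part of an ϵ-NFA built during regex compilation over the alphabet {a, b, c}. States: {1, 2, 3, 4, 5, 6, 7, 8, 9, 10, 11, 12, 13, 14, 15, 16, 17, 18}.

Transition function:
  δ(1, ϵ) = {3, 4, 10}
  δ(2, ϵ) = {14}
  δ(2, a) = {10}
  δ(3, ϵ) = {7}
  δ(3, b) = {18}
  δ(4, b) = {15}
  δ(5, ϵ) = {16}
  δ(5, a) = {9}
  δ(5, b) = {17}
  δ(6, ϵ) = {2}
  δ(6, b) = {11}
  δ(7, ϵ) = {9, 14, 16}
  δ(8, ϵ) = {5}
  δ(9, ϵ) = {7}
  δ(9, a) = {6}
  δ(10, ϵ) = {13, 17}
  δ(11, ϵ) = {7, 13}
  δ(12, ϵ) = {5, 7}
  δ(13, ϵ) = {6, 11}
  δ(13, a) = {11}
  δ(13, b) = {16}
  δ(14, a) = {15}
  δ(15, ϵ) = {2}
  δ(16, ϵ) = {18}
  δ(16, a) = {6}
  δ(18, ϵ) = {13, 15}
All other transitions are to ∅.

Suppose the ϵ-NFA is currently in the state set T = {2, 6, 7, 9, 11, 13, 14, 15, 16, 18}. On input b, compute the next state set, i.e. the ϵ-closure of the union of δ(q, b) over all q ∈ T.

6 on b → {11}.
13 on b → {16}.
No b-transition from 2, 7, 9, 11, 14, 15, 16, 18.
Union after reading b: {11, 16}.
Now take the ϵ-closure:
From 11 via ϵ: add 7, 13.
From 16 via ϵ: add 18.
From 7 via ϵ: add 9, 14.
From 13 via ϵ: add 6.
From 18 via ϵ: add 15.
From 6 via ϵ: add 2.
No new states can be added; the closed set is {2, 6, 7, 9, 11, 13, 14, 15, 16, 18}.

{2, 6, 7, 9, 11, 13, 14, 15, 16, 18}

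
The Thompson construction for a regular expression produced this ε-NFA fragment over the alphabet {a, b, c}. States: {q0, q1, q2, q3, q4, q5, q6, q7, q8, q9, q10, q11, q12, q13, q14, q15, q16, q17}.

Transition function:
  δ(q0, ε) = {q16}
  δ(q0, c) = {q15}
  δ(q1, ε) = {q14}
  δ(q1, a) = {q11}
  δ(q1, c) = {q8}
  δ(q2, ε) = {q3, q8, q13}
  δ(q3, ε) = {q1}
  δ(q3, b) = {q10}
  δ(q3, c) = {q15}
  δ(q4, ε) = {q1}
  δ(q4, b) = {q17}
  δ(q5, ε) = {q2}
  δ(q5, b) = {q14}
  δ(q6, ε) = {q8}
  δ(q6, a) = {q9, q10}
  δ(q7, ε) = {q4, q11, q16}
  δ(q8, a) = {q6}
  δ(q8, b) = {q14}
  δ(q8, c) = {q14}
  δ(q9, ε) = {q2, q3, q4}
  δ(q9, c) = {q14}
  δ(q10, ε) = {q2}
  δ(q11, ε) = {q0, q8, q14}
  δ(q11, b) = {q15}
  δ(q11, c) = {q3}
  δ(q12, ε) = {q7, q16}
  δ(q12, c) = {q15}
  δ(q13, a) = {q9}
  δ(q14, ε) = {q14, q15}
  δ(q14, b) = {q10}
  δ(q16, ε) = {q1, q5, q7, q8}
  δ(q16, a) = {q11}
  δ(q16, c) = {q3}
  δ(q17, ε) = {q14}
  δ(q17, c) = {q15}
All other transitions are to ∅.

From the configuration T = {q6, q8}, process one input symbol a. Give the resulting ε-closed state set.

q6 on a → {q9, q10}.
q8 on a → {q6}.
Union after reading a: {q6, q9, q10}.
Now take the ε-closure:
From q6 via ε: add q8.
From q9 via ε: add q2, q3, q4.
From q2 via ε: add q13.
From q3 via ε: add q1.
From q1 via ε: add q14.
From q14 via ε: add q15.
No new states can be added; the closed set is {q1, q2, q3, q4, q6, q8, q9, q10, q13, q14, q15}.

{q1, q2, q3, q4, q6, q8, q9, q10, q13, q14, q15}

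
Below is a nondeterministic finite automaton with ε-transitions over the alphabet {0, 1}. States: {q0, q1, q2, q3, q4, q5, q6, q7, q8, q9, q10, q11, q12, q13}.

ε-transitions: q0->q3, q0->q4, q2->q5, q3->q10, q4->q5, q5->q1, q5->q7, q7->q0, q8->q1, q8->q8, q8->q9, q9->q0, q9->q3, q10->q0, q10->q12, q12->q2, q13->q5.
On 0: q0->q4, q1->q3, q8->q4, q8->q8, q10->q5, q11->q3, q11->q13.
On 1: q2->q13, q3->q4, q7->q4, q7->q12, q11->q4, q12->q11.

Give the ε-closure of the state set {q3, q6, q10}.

{q0, q1, q2, q3, q4, q5, q6, q7, q10, q12}

Start with {q3, q6, q10}.
From q10 via ε: add q0, q12.
From q0 via ε: add q4.
From q12 via ε: add q2.
From q2 via ε: add q5.
From q5 via ε: add q1, q7.
No new states can be added; the closed set is {q0, q1, q2, q3, q4, q5, q6, q7, q10, q12}.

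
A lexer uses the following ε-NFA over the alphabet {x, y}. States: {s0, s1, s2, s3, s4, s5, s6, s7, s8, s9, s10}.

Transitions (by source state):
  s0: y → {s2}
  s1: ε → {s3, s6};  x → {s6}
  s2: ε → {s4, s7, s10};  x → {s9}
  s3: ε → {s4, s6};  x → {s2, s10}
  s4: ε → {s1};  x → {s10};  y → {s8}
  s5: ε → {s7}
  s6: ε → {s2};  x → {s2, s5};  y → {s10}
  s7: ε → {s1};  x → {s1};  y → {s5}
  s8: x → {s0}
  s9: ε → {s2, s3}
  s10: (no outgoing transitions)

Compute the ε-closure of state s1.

Start with {s1}.
From s1 via ε: add s3, s6.
From s3 via ε: add s4.
From s6 via ε: add s2.
From s2 via ε: add s7, s10.
No new states can be added; the closed set is {s1, s2, s3, s4, s6, s7, s10}.

{s1, s2, s3, s4, s6, s7, s10}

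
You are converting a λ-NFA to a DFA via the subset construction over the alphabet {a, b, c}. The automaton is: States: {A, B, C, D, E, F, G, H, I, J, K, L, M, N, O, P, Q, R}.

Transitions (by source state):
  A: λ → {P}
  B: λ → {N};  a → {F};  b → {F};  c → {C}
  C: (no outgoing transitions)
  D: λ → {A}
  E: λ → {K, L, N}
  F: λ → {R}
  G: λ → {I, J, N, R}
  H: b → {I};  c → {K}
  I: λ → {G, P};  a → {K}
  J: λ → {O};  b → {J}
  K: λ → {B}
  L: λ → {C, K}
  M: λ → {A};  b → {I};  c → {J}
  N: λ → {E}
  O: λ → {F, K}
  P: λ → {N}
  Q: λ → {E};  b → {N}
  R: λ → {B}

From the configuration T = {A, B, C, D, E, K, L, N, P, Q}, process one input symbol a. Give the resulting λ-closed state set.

{B, C, E, F, K, L, N, R}

B on a → {F}.
No a-transition from A, C, D, E, K, L, N, P, Q.
Union after reading a: {F}.
Now take the λ-closure:
From F via λ: add R.
From R via λ: add B.
From B via λ: add N.
From N via λ: add E.
From E via λ: add K, L.
From L via λ: add C.
No new states can be added; the closed set is {B, C, E, F, K, L, N, R}.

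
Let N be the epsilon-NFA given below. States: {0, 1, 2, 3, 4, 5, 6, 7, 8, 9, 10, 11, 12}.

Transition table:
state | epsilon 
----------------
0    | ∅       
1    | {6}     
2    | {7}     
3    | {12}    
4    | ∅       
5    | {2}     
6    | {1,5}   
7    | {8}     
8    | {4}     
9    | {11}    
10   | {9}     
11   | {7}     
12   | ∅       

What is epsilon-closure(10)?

Start with {10}.
From 10 via epsilon: add 9.
From 9 via epsilon: add 11.
From 11 via epsilon: add 7.
From 7 via epsilon: add 8.
From 8 via epsilon: add 4.
No new states can be added; the closed set is {4, 7, 8, 9, 10, 11}.

{4, 7, 8, 9, 10, 11}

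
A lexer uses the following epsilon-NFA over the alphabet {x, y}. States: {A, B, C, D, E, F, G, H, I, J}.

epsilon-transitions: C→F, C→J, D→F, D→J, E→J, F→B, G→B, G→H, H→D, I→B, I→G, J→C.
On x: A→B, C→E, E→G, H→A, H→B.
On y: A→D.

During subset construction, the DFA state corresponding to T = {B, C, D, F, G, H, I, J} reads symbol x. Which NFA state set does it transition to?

C on x → {E}.
H on x → {A, B}.
No x-transition from B, D, F, G, I, J.
Union after reading x: {A, B, E}.
Now take the epsilon-closure:
From E via epsilon: add J.
From J via epsilon: add C.
From C via epsilon: add F.
No new states can be added; the closed set is {A, B, C, E, F, J}.

{A, B, C, E, F, J}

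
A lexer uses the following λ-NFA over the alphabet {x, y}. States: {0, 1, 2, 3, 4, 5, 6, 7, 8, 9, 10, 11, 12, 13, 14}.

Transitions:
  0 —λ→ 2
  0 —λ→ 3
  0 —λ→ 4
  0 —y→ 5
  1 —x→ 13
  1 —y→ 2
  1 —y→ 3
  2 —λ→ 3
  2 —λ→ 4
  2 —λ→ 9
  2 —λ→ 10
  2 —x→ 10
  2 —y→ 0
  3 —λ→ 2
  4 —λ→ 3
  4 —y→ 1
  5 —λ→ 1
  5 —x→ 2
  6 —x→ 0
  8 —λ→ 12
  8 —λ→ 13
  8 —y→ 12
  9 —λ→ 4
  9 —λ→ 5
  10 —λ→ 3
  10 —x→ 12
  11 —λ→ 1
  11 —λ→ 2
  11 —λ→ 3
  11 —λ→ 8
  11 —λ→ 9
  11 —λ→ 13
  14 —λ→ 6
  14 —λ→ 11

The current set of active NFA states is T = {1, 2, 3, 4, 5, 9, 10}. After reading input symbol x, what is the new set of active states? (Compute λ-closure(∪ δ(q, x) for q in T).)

{1, 2, 3, 4, 5, 9, 10, 12, 13}

1 on x → {13}.
2 on x → {10}.
5 on x → {2}.
10 on x → {12}.
No x-transition from 3, 4, 9.
Union after reading x: {2, 10, 12, 13}.
Now take the λ-closure:
From 2 via λ: add 3, 4, 9.
From 9 via λ: add 5.
From 5 via λ: add 1.
No new states can be added; the closed set is {1, 2, 3, 4, 5, 9, 10, 12, 13}.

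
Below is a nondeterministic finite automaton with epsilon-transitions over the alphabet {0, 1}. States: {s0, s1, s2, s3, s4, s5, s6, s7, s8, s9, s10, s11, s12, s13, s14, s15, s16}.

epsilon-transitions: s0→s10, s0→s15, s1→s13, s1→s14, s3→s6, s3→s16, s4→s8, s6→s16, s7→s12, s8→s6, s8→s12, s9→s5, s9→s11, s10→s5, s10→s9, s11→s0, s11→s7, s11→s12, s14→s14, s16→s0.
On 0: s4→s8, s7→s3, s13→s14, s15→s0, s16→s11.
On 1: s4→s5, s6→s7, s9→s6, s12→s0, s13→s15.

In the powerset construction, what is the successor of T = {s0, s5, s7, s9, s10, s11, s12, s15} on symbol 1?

{s0, s5, s6, s7, s9, s10, s11, s12, s15, s16}

s9 on 1 → {s6}.
s12 on 1 → {s0}.
No 1-transition from s0, s5, s7, s10, s11, s15.
Union after reading 1: {s0, s6}.
Now take the epsilon-closure:
From s0 via epsilon: add s10, s15.
From s6 via epsilon: add s16.
From s10 via epsilon: add s5, s9.
From s9 via epsilon: add s11.
From s11 via epsilon: add s7, s12.
No new states can be added; the closed set is {s0, s5, s6, s7, s9, s10, s11, s12, s15, s16}.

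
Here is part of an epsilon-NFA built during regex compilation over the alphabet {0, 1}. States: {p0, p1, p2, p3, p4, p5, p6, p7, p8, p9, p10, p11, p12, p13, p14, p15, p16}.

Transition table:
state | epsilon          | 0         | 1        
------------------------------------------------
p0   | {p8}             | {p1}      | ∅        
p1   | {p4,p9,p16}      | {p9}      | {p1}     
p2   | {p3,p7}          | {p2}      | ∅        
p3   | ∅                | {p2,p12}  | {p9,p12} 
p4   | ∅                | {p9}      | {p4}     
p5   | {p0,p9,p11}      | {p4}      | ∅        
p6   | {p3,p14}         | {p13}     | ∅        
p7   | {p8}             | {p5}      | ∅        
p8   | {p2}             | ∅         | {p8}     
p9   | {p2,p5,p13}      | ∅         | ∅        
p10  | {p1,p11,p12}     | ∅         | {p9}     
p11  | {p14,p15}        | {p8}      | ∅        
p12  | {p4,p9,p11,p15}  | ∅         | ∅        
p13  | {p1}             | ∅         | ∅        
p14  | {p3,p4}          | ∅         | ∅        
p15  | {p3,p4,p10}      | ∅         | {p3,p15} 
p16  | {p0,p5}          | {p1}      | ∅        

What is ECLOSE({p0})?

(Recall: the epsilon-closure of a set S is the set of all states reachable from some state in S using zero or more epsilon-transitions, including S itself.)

{p0, p2, p3, p7, p8}

Start with {p0}.
From p0 via epsilon: add p8.
From p8 via epsilon: add p2.
From p2 via epsilon: add p3, p7.
No new states can be added; the closed set is {p0, p2, p3, p7, p8}.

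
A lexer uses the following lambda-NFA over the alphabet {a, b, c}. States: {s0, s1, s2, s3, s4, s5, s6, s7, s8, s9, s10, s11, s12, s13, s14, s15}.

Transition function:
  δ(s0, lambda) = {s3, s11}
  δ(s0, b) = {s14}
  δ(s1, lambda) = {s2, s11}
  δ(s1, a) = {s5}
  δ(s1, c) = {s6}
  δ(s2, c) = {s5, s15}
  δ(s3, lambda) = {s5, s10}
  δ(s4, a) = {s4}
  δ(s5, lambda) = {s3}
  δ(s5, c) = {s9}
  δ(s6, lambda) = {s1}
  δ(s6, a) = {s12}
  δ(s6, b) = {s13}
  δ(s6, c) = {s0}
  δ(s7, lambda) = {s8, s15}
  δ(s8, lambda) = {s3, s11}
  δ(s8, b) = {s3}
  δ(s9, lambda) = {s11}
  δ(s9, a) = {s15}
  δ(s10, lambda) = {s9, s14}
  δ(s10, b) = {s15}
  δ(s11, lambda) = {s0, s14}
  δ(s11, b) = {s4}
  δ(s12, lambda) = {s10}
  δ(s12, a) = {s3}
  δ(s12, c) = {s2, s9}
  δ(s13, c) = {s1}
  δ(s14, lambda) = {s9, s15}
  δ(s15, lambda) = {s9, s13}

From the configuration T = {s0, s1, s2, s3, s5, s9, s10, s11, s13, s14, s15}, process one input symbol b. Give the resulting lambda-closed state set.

{s0, s3, s4, s5, s9, s10, s11, s13, s14, s15}

s0 on b → {s14}.
s10 on b → {s15}.
s11 on b → {s4}.
No b-transition from s1, s2, s3, s5, s9, s13, s14, s15.
Union after reading b: {s4, s14, s15}.
Now take the lambda-closure:
From s14 via lambda: add s9.
From s15 via lambda: add s13.
From s9 via lambda: add s11.
From s11 via lambda: add s0.
From s0 via lambda: add s3.
From s3 via lambda: add s5, s10.
No new states can be added; the closed set is {s0, s3, s4, s5, s9, s10, s11, s13, s14, s15}.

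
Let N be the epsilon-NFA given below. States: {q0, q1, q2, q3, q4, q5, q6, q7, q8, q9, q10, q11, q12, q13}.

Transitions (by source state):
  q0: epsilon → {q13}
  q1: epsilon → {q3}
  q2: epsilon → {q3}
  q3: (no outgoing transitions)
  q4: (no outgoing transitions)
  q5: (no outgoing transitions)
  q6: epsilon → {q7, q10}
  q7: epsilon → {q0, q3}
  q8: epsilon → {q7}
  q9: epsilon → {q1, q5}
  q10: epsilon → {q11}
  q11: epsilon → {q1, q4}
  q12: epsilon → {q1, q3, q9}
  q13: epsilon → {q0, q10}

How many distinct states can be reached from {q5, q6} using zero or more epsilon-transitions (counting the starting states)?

10

Start with {q5, q6}.
From q6 via epsilon: add q7, q10.
From q7 via epsilon: add q0, q3.
From q10 via epsilon: add q11.
From q0 via epsilon: add q13.
From q11 via epsilon: add q1, q4.
epsilon-closure = {q0, q1, q3, q4, q5, q6, q7, q10, q11, q13}, which has 10 states.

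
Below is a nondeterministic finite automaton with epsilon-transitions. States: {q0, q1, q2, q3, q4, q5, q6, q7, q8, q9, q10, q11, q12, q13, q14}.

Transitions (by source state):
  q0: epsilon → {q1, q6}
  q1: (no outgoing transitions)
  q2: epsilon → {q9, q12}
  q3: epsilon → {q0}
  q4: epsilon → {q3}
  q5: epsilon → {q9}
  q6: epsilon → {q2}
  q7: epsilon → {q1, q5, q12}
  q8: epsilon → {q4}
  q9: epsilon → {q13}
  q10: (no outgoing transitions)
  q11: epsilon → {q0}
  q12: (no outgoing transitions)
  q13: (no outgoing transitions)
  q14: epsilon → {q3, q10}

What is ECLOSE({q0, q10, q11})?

{q0, q1, q2, q6, q9, q10, q11, q12, q13}

Start with {q0, q10, q11}.
From q0 via epsilon: add q1, q6.
From q6 via epsilon: add q2.
From q2 via epsilon: add q9, q12.
From q9 via epsilon: add q13.
No new states can be added; the closed set is {q0, q1, q2, q6, q9, q10, q11, q12, q13}.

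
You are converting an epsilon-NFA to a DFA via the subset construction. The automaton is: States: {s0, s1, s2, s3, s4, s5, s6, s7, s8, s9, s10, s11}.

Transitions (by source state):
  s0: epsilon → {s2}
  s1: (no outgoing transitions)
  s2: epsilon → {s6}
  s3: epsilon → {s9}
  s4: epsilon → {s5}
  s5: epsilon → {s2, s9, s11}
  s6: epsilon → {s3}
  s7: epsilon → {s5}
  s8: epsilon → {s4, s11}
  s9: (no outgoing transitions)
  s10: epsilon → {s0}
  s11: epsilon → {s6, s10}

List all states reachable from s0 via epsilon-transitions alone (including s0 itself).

Start with {s0}.
From s0 via epsilon: add s2.
From s2 via epsilon: add s6.
From s6 via epsilon: add s3.
From s3 via epsilon: add s9.
No new states can be added; the closed set is {s0, s2, s3, s6, s9}.

{s0, s2, s3, s6, s9}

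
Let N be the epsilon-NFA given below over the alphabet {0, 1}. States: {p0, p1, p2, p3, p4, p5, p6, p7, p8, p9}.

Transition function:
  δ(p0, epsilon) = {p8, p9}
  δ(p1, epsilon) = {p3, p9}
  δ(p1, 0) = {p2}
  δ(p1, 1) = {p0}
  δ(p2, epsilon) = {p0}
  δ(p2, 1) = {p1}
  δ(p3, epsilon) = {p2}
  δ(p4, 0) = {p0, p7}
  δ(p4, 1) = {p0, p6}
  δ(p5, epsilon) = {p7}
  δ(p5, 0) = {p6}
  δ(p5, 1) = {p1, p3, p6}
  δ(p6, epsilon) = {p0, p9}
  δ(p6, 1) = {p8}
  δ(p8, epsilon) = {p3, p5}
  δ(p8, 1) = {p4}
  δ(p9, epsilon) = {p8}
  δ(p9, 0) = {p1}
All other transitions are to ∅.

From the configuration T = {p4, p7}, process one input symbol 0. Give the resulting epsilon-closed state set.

p4 on 0 → {p0, p7}.
No 0-transition from p7.
Union after reading 0: {p0, p7}.
Now take the epsilon-closure:
From p0 via epsilon: add p8, p9.
From p8 via epsilon: add p3, p5.
From p3 via epsilon: add p2.
No new states can be added; the closed set is {p0, p2, p3, p5, p7, p8, p9}.

{p0, p2, p3, p5, p7, p8, p9}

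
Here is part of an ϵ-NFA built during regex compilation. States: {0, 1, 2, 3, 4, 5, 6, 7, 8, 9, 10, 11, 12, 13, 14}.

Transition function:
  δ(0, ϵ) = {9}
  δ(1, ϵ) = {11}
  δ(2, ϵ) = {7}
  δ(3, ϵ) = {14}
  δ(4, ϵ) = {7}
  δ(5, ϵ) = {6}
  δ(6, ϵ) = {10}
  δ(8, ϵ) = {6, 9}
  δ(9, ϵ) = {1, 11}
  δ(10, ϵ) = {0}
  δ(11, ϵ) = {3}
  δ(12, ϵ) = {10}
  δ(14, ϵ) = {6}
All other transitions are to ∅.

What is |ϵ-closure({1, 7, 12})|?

Start with {1, 7, 12}.
From 1 via ϵ: add 11.
From 12 via ϵ: add 10.
From 10 via ϵ: add 0.
From 11 via ϵ: add 3.
From 0 via ϵ: add 9.
From 3 via ϵ: add 14.
From 14 via ϵ: add 6.
ϵ-closure = {0, 1, 3, 6, 7, 9, 10, 11, 12, 14}, which has 10 states.

10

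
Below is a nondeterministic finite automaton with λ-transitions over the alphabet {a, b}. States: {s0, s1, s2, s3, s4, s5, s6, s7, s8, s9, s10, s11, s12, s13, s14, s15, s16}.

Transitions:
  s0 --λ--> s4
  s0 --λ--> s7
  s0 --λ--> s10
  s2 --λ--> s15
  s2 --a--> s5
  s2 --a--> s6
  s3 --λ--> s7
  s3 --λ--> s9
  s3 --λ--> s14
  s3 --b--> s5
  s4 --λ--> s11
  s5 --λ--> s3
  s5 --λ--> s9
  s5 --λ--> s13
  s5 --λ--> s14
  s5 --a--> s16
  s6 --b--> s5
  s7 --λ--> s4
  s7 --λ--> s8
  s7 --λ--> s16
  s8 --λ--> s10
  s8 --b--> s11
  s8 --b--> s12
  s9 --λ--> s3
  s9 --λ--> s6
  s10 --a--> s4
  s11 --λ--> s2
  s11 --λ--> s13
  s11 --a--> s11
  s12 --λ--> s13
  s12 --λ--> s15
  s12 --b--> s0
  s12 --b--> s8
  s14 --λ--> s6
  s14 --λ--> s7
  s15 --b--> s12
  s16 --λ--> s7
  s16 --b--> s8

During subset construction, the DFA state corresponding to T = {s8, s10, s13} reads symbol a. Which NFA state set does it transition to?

{s2, s4, s11, s13, s15}

s10 on a → {s4}.
No a-transition from s8, s13.
Union after reading a: {s4}.
Now take the λ-closure:
From s4 via λ: add s11.
From s11 via λ: add s2, s13.
From s2 via λ: add s15.
No new states can be added; the closed set is {s2, s4, s11, s13, s15}.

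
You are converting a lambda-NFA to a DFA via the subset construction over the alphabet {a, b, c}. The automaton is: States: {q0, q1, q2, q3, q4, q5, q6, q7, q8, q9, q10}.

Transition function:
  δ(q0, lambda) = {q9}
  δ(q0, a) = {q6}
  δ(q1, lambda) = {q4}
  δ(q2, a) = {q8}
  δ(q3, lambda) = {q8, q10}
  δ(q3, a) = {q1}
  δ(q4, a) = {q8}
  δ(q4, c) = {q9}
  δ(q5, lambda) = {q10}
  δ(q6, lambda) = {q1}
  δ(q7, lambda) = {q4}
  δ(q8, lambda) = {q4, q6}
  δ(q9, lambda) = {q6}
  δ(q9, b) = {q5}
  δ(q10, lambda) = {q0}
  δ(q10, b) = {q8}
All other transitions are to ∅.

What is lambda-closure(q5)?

Start with {q5}.
From q5 via lambda: add q10.
From q10 via lambda: add q0.
From q0 via lambda: add q9.
From q9 via lambda: add q6.
From q6 via lambda: add q1.
From q1 via lambda: add q4.
No new states can be added; the closed set is {q0, q1, q4, q5, q6, q9, q10}.

{q0, q1, q4, q5, q6, q9, q10}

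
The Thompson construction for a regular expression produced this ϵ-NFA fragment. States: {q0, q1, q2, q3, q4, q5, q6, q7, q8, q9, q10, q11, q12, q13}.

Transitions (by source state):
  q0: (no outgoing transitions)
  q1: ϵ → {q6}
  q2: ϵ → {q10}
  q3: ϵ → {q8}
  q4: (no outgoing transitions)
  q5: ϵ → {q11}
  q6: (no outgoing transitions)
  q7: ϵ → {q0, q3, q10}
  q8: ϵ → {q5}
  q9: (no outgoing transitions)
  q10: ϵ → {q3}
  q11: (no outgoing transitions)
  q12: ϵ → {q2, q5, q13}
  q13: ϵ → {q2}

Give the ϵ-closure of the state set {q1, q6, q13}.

Start with {q1, q6, q13}.
From q13 via ϵ: add q2.
From q2 via ϵ: add q10.
From q10 via ϵ: add q3.
From q3 via ϵ: add q8.
From q8 via ϵ: add q5.
From q5 via ϵ: add q11.
No new states can be added; the closed set is {q1, q2, q3, q5, q6, q8, q10, q11, q13}.

{q1, q2, q3, q5, q6, q8, q10, q11, q13}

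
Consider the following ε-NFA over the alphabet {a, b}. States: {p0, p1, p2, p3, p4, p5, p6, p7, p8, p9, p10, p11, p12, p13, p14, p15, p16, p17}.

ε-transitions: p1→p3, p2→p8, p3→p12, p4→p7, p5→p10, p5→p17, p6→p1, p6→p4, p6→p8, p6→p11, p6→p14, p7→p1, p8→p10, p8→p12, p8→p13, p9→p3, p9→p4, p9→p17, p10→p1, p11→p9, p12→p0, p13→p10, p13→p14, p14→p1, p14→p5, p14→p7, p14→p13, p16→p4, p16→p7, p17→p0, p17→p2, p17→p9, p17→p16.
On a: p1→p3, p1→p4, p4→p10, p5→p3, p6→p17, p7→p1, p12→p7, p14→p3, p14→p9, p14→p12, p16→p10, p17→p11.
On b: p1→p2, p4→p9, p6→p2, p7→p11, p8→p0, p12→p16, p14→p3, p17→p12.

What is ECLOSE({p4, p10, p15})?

Start with {p4, p10, p15}.
From p4 via ε: add p7.
From p10 via ε: add p1.
From p1 via ε: add p3.
From p3 via ε: add p12.
From p12 via ε: add p0.
No new states can be added; the closed set is {p0, p1, p3, p4, p7, p10, p12, p15}.

{p0, p1, p3, p4, p7, p10, p12, p15}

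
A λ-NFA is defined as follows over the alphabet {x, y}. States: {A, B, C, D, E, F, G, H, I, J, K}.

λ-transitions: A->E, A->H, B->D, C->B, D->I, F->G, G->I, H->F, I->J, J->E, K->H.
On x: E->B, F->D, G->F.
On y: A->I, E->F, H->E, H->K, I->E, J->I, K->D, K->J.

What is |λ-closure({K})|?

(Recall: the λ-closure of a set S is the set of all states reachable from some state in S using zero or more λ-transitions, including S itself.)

Start with {K}.
From K via λ: add H.
From H via λ: add F.
From F via λ: add G.
From G via λ: add I.
From I via λ: add J.
From J via λ: add E.
λ-closure = {E, F, G, H, I, J, K}, which has 7 states.

7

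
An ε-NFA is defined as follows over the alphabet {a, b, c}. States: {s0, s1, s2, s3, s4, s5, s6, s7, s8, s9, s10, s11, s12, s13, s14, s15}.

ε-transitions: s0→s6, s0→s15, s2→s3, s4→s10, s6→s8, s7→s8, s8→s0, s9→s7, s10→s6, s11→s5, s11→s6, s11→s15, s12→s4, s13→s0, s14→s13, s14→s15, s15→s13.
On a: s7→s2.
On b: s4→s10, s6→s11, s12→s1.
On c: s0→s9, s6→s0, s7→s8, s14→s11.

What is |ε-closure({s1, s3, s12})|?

Start with {s1, s3, s12}.
From s12 via ε: add s4.
From s4 via ε: add s10.
From s10 via ε: add s6.
From s6 via ε: add s8.
From s8 via ε: add s0.
From s0 via ε: add s15.
From s15 via ε: add s13.
ε-closure = {s0, s1, s3, s4, s6, s8, s10, s12, s13, s15}, which has 10 states.

10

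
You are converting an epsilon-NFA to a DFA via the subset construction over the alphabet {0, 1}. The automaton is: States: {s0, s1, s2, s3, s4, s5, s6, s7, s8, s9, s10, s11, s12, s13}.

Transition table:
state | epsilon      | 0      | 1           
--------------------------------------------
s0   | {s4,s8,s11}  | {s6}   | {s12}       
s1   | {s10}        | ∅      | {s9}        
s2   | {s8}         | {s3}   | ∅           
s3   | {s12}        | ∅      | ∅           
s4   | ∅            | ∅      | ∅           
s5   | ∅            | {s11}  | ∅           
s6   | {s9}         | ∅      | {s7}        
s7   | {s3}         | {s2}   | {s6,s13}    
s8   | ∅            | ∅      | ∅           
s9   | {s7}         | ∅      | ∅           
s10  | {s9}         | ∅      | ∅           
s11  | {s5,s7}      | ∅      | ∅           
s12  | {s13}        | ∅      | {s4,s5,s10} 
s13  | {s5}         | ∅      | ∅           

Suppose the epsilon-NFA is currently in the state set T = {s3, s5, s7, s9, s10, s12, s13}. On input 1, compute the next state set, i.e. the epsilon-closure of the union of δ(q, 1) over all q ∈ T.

{s3, s4, s5, s6, s7, s9, s10, s12, s13}

s7 on 1 → {s6, s13}.
s12 on 1 → {s4, s5, s10}.
No 1-transition from s3, s5, s9, s10, s13.
Union after reading 1: {s4, s5, s6, s10, s13}.
Now take the epsilon-closure:
From s6 via epsilon: add s9.
From s9 via epsilon: add s7.
From s7 via epsilon: add s3.
From s3 via epsilon: add s12.
No new states can be added; the closed set is {s3, s4, s5, s6, s7, s9, s10, s12, s13}.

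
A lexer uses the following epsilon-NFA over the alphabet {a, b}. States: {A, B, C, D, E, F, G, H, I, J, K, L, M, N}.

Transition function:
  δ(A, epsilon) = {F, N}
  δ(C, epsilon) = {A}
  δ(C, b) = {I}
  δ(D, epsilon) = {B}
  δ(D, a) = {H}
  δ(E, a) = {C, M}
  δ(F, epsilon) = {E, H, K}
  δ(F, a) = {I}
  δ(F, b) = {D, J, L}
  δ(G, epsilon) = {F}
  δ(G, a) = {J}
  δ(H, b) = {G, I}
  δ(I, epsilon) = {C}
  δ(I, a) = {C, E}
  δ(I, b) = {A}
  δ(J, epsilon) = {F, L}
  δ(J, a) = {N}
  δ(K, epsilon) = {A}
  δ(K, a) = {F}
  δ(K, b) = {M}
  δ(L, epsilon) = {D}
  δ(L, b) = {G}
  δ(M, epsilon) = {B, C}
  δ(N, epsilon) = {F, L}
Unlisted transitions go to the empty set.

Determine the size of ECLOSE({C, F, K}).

Start with {C, F, K}.
From C via epsilon: add A.
From F via epsilon: add E, H.
From A via epsilon: add N.
From N via epsilon: add L.
From L via epsilon: add D.
From D via epsilon: add B.
epsilon-closure = {A, B, C, D, E, F, H, K, L, N}, which has 10 states.

10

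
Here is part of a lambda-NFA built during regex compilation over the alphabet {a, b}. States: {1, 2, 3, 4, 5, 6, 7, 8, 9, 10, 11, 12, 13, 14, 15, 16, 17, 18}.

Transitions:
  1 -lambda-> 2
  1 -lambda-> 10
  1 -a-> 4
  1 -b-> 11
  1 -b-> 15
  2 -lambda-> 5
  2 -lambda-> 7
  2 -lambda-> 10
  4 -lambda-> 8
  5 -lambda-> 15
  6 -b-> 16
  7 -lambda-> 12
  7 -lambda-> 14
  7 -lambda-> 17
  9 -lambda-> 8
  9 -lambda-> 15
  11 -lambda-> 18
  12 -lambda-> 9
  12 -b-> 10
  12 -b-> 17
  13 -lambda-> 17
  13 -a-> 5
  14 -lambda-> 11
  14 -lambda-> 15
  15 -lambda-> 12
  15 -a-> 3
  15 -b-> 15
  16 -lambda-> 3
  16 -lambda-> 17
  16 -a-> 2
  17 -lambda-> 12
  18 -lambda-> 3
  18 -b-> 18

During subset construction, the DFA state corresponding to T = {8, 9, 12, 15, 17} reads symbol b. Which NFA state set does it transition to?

{8, 9, 10, 12, 15, 17}

12 on b → {10, 17}.
15 on b → {15}.
No b-transition from 8, 9, 17.
Union after reading b: {10, 15, 17}.
Now take the lambda-closure:
From 15 via lambda: add 12.
From 12 via lambda: add 9.
From 9 via lambda: add 8.
No new states can be added; the closed set is {8, 9, 10, 12, 15, 17}.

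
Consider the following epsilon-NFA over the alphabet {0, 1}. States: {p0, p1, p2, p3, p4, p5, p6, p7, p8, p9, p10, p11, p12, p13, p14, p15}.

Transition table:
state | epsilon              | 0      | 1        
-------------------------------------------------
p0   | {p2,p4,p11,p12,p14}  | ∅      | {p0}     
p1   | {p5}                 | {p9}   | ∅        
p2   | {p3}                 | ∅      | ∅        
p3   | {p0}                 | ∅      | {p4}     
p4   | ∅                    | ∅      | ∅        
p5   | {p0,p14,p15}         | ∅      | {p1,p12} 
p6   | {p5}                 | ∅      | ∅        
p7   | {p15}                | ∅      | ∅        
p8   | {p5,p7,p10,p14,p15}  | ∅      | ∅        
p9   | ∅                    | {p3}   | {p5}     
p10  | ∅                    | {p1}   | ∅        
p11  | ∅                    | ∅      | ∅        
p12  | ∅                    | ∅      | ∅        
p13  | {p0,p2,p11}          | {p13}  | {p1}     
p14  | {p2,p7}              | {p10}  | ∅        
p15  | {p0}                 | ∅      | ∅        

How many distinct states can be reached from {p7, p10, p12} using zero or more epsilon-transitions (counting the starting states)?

Start with {p7, p10, p12}.
From p7 via epsilon: add p15.
From p15 via epsilon: add p0.
From p0 via epsilon: add p2, p4, p11, p14.
From p2 via epsilon: add p3.
epsilon-closure = {p0, p2, p3, p4, p7, p10, p11, p12, p14, p15}, which has 10 states.

10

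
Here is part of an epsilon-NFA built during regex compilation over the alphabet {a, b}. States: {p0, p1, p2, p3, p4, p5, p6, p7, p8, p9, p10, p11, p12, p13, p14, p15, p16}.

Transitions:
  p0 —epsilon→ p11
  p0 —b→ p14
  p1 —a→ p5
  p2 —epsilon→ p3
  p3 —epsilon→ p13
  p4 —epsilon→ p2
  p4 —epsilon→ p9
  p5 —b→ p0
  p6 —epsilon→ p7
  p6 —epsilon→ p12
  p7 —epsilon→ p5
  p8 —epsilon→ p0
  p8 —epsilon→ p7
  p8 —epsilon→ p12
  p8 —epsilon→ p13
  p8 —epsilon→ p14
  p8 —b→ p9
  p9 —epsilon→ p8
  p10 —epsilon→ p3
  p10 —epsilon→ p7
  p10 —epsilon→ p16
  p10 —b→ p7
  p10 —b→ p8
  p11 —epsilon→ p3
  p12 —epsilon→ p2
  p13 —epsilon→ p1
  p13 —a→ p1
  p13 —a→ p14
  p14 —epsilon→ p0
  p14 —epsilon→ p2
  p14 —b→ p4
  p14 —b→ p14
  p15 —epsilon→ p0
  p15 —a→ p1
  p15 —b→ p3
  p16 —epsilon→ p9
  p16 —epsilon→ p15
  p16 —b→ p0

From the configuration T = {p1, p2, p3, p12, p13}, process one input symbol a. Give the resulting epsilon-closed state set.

p1 on a → {p5}.
p13 on a → {p1, p14}.
No a-transition from p2, p3, p12.
Union after reading a: {p1, p5, p14}.
Now take the epsilon-closure:
From p14 via epsilon: add p0, p2.
From p0 via epsilon: add p11.
From p2 via epsilon: add p3.
From p3 via epsilon: add p13.
No new states can be added; the closed set is {p0, p1, p2, p3, p5, p11, p13, p14}.

{p0, p1, p2, p3, p5, p11, p13, p14}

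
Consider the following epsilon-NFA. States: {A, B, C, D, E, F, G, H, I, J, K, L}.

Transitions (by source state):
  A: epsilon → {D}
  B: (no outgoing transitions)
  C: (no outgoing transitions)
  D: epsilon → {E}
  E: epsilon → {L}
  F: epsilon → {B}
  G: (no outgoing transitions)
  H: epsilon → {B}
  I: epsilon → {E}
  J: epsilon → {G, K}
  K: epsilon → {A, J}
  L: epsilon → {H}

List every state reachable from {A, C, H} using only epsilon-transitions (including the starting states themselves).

Start with {A, C, H}.
From A via epsilon: add D.
From H via epsilon: add B.
From D via epsilon: add E.
From E via epsilon: add L.
No new states can be added; the closed set is {A, B, C, D, E, H, L}.

{A, B, C, D, E, H, L}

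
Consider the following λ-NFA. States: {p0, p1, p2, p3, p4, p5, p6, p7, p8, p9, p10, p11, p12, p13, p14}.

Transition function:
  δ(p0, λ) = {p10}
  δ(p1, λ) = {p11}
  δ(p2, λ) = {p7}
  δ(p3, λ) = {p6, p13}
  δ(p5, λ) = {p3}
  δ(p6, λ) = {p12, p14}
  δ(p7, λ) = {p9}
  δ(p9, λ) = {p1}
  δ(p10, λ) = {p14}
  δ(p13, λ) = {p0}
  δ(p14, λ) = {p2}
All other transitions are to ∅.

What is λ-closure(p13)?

Start with {p13}.
From p13 via λ: add p0.
From p0 via λ: add p10.
From p10 via λ: add p14.
From p14 via λ: add p2.
From p2 via λ: add p7.
From p7 via λ: add p9.
From p9 via λ: add p1.
From p1 via λ: add p11.
No new states can be added; the closed set is {p0, p1, p2, p7, p9, p10, p11, p13, p14}.

{p0, p1, p2, p7, p9, p10, p11, p13, p14}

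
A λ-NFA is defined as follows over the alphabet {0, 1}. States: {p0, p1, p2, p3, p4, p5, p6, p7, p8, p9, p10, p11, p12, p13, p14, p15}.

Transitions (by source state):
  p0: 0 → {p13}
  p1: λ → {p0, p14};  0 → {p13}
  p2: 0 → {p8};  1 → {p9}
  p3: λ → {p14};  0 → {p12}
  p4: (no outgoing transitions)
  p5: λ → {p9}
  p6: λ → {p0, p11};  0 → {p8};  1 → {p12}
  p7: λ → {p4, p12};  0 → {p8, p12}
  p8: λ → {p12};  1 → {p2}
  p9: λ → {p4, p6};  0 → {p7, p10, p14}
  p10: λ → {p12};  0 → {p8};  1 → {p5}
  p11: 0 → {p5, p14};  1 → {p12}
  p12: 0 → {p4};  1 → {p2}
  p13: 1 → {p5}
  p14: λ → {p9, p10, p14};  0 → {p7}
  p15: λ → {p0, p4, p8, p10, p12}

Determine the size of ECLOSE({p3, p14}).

Start with {p3, p14}.
From p14 via λ: add p9, p10.
From p9 via λ: add p4, p6.
From p10 via λ: add p12.
From p6 via λ: add p0, p11.
λ-closure = {p0, p3, p4, p6, p9, p10, p11, p12, p14}, which has 9 states.

9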